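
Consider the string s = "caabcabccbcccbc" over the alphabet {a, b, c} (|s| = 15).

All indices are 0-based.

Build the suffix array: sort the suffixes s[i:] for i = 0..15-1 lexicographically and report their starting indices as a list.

[1, 2, 5, 13, 3, 6, 9, 14, 0, 4, 12, 8, 11, 7, 10]

sorted suffixes:
  #0 SA[0]=1  'aabcabccbcccbc'
  #1 SA[1]=2  'abcabccbcccbc'
  #2 SA[2]=5  'abccbcccbc'
  #3 SA[3]=13  'bc'
  #4 SA[4]=3  'bcabccbcccbc'
  #5 SA[5]=6  'bccbcccbc'
  #6 SA[6]=9  'bcccbc'
  #7 SA[7]=14  'c'
  #8 SA[8]=0  'caabcabccbcccbc'
  #9 SA[9]=4  'cabccbcccbc'
  #10 SA[10]=12  'cbc'
  #11 SA[11]=8  'cbcccbc'
  #12 SA[12]=11  'ccbc'
  #13 SA[13]=7  'ccbcccbc'
  #14 SA[14]=10  'cccbc'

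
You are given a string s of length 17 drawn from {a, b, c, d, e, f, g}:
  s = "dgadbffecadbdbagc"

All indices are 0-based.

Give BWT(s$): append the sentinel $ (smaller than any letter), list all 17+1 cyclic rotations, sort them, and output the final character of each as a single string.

rank  rotation            last
    0  $dgadbffecadbdbagc  c
    1  adbdbagc$dgadbffec  c
    2  adbffecadbdbagc$dg  g
    3  agc$dgadbffecadbdb  b
    4  bagc$dgadbffecadbd  d
    5  bdbagc$dgadbffecad  d
    6  bffecadbdbagc$dgad  d
    7  c$dgadbffecadbdbag  g
    8  cadbdbagc$dgadbffe  e
    9  dbagc$dgadbffecadb  b
   10  dbdbagc$dgadbffeca  a
   11  dbffecadbdbagc$dga  a
   12  dgadbffecadbdbagc$  $
   13  ecadbdbagc$dgadbff  f
   14  fecadbdbagc$dgadbf  f
   15  ffecadbdbagc$dgadb  b
   16  gadbffecadbdbagc$d  d
   17  gc$dgadbffecadbdba  a

ccgbdddgebaa$ffbda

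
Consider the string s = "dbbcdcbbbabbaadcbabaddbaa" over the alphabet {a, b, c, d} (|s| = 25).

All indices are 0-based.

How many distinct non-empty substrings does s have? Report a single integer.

287

rank | idx | suffix
   0 |  24 | a
   1 |  23 | aa
   2 |  12 | aadcbabaddbaa
   3 |  17 | abaddbaa
   4 |   9 | abbaadcbabaddbaa
   5 |  13 | adcbabaddbaa
   6 |  19 | addbaa
   7 |  22 | baa
   8 |  11 | baadcbabaddbaa
   9 |  16 | babaddbaa
  10 |   8 | babbaadcbabaddbaa
  11 |  18 | baddbaa
  12 |  10 | bbaadcbabaddbaa
  13 |   7 | bbabbaadcbabaddbaa
  14 |   6 | bbbabbaadcbabaddbaa
  15 |   1 | bbcdcbbbabbaadcbabaddbaa
  16 |   2 | bcdcbbbabbaadcbabaddbaa
  17 |  15 | cbabaddbaa
  18 |   5 | cbbbabbaadcbabaddbaa
  19 |   3 | cdcbbbabbaadcbabaddbaa
  20 |  21 | dbaa
  21 |   0 | dbbcdcbbbabbaadcbabaddbaa
  22 |  14 | dcbabaddbaa
  23 |   4 | dcbbbabbaadcbabaddbaa
  24 |  20 | ddbaa

SA = [24, 23, 12, 17, 9, 13, 19, 22, 11, 16, 8, 18, 10, 7, 6, 1, 2, 15, 5, 3, 21, 0, 14, 4, 20]
[i] adj suffixes → lcp
  [1] 24/23 → 1 ('a')
  [2] 23/12 → 2 ('aa')
  [3] 12/17 → 1 ('a')
  [4] 17/9 → 2 ('ab')
  [5] 9/13 → 1 ('a')
  [6] 13/19 → 2 ('ad')
  [7] 19/22 → 0 ('')
  [8] 22/11 → 3 ('baa')
  [9] 11/16 → 2 ('ba')
  [10] 16/8 → 3 ('bab')
  [11] 8/18 → 2 ('ba')
  [12] 18/10 → 1 ('b')
  [13] 10/7 → 3 ('bba')
  [14] 7/6 → 2 ('bb')
  [15] 6/1 → 2 ('bb')
  [16] 1/2 → 1 ('b')
  [17] 2/15 → 0 ('')
  [18] 15/5 → 2 ('cb')
  [19] 5/3 → 1 ('c')
  [20] 3/21 → 0 ('')
  [21] 21/0 → 2 ('db')
  [22] 0/14 → 1 ('d')
  [23] 14/4 → 3 ('dcb')
  [24] 4/20 → 1 ('d')

n(n+1)/2 = 25·26/2 = 325
Σ LCP = 0 + 1 + 2 + 1 + 2 + 1 + 2 + 0 + 3 + 2 + 3 + 2 + 1 + 3 + 2 + 2 + 1 + 0 + 2 + 1 + 0 + 2 + 1 + 3 + 1 = 38
distinct = 325 − 38 = 287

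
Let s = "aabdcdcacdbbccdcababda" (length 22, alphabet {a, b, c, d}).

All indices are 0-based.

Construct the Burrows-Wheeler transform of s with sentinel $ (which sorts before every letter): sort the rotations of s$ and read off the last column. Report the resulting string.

ad$cbacadbaaddbacdbcccb

rank  rotation                 last
    0  $aabdcdcacdbbccdcababda  a
    1  a$aabdcdcacdbbccdcababd  d
    2  aabdcdcacdbbccdcababda$  $
    3  ababda$aabdcdcacdbbccdc  c
    4  abda$aabdcdcacdbbccdcab  b
    5  abdcdcacdbbccdcababda$a  a
    6  acdbbccdcababda$aabdcdc  c
    7  babda$aabdcdcacdbbccdca  a
    8  bbccdcababda$aabdcdcacd  d
    9  bccdcababda$aabdcdcacdb  b
   10  bda$aabdcdcacdbbccdcaba  a
   11  bdcdcacdbbccdcababda$aa  a
   12  cababda$aabdcdcacdbbccd  d
   13  cacdbbccdcababda$aabdcd  d
   14  ccdcababda$aabdcdcacdbb  b
   15  cdbbccdcababda$aabdcdca  a
   16  cdcababda$aabdcdcacdbbc  c
   17  cdcacdbbccdcababda$aabd  d
   18  da$aabdcdcacdbbccdcabab  b
   19  dbbccdcababda$aabdcdcac  c
   20  dcababda$aabdcdcacdbbcc  c
   21  dcacdbbccdcababda$aabdc  c
   22  dcdcacdbbccdcababda$aab  b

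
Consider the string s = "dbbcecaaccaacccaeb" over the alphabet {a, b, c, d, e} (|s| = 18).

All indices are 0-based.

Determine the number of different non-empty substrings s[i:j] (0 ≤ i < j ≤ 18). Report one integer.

rank | idx | suffix
   0 |   6 | aaccaacccaeb
   1 |  10 | aacccaeb
   2 |   7 | accaacccaeb
   3 |  11 | acccaeb
   4 |  15 | aeb
   5 |  17 | b
   6 |   1 | bbcecaaccaacccaeb
   7 |   2 | bcecaaccaacccaeb
   8 |   5 | caaccaacccaeb
   9 |   9 | caacccaeb
  10 |  14 | caeb
  11 |   8 | ccaacccaeb
  12 |  13 | ccaeb
  13 |  12 | cccaeb
  14 |   3 | cecaaccaacccaeb
  15 |   0 | dbbcecaaccaacccaeb
  16 |  16 | eb
  17 |   4 | ecaaccaacccaeb

SA = [6, 10, 7, 11, 15, 17, 1, 2, 5, 9, 14, 8, 13, 12, 3, 0, 16, 4]
i: (SA[i-1],SA[i]) lcp shared
  1: (6,10) 4 'aacc'
  2: (10,7) 1 'a'
  3: (7,11) 3 'acc'
  4: (11,15) 1 'a'
  5: (15,17) 0 ''
  6: (17,1) 1 'b'
  7: (1,2) 1 'b'
  8: (2,5) 0 ''
  9: (5,9) 5 'caacc'
  10: (9,14) 2 'ca'
  11: (14,8) 1 'c'
  12: (8,13) 3 'cca'
  13: (13,12) 2 'cc'
  14: (12,3) 1 'c'
  15: (3,0) 0 ''
  16: (0,16) 0 ''
  17: (16,4) 1 'e'

n(n+1)/2 = 18·19/2 = 171
Σ LCP = 0 + 4 + 1 + 3 + 1 + 0 + 1 + 1 + 0 + 5 + 2 + 1 + 3 + 2 + 1 + 0 + 0 + 1 = 26
distinct = 171 − 26 = 145

145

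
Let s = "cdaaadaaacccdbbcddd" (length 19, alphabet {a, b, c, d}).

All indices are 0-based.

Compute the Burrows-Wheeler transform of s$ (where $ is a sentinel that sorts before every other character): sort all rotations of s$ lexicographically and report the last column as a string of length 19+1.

dddaaaadbac$cbdaccdc

rank  rotation              last
    0  $cdaaadaaacccdbbcddd  d
    1  aaacccdbbcddd$cdaaad  d
    2  aaadaaacccdbbcddd$cd  d
    3  aacccdbbcddd$cdaaada  a
    4  aadaaacccdbbcddd$cda  a
    5  acccdbbcddd$cdaaadaa  a
    6  adaaacccdbbcddd$cdaa  a
    7  bbcddd$cdaaadaaacccd  d
    8  bcddd$cdaaadaaacccdb  b
    9  cccdbbcddd$cdaaadaaa  a
   10  ccdbbcddd$cdaaadaaac  c
   11  cdaaadaaacccdbbcddd$  $
   12  cdbbcddd$cdaaadaaacc  c
   13  cddd$cdaaadaaacccdbb  b
   14  d$cdaaadaaacccdbbcdd  d
   15  daaacccdbbcddd$cdaaa  a
   16  daaadaaacccdbbcddd$c  c
   17  dbbcddd$cdaaadaaaccc  c
   18  dd$cdaaadaaacccdbbcd  d
   19  ddd$cdaaadaaacccdbbc  c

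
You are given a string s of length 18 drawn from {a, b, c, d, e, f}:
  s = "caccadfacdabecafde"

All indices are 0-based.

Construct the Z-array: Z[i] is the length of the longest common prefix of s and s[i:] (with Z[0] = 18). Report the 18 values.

Z[0]=18
i=1: outside box; Z[1]=0
i=2: outside box; Z[2]=1 scan→box=[2,3)
i=3: outside box; Z[3]=2 scan→box=[3,5)
i=4: min(r-i=1, Z[1]=0)=0; Z[4]=0
i=5: outside box; Z[5]=0
i=6: outside box; Z[6]=0
i=7: outside box; Z[7]=0
i=8: outside box; Z[8]=1 scan→box=[8,9)
i=9: outside box; Z[9]=0
i=10: outside box; Z[10]=0
i=11: outside box; Z[11]=0
i=12: outside box; Z[12]=0
i=13: outside box; Z[13]=2 scan→box=[13,15)
i=14: min(r-i=1, Z[1]=0)=0; Z[14]=0
i=15: outside box; Z[15]=0
i=16: outside box; Z[16]=0
i=17: outside box; Z[17]=0

[18, 0, 1, 2, 0, 0, 0, 0, 1, 0, 0, 0, 0, 2, 0, 0, 0, 0]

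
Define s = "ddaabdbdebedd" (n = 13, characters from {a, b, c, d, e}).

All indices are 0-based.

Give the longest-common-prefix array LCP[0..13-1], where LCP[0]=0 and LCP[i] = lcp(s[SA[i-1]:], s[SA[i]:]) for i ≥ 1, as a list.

[0, 1, 0, 2, 1, 0, 1, 1, 1, 2, 1, 0, 1]

rank→(start, suffix):
  0 → (2, 'aabdbdebedd')
  1 → (3, 'abdbdebedd')
  2 → (4, 'bdbdebedd')
  3 → (6, 'bdebedd')
  4 → (9, 'bedd')
  5 → (12, 'd')
  6 → (1, 'daabdbdebedd')
  7 → (5, 'dbdebedd')
  8 → (11, 'dd')
  9 → (0, 'ddaabdbdebedd')
  10 → (7, 'debedd')
  11 → (8, 'ebedd')
  12 → (10, 'edd')

SA = [2, 3, 4, 6, 9, 12, 1, 5, 11, 0, 7, 8, 10]
i: (SA[i-1],SA[i]) lcp shared
  1: (2,3) 1 'a'
  2: (3,4) 0 ''
  3: (4,6) 2 'bd'
  4: (6,9) 1 'b'
  5: (9,12) 0 ''
  6: (12,1) 1 'd'
  7: (1,5) 1 'd'
  8: (5,11) 1 'd'
  9: (11,0) 2 'dd'
  10: (0,7) 1 'd'
  11: (7,8) 0 ''
  12: (8,10) 1 'e'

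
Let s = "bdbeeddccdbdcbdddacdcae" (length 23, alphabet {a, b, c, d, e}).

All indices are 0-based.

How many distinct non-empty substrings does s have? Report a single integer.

250

rank→(start, suffix):
  0 → (17, 'acdcae')
  1 → (21, 'ae')
  2 → (0, 'bdbeeddccdbdcbdddacdcae')
  3 → (10, 'bdcbdddacdcae')
  4 → (13, 'bdddacdcae')
  5 → (2, 'beeddccdbdcbdddacdcae')
  6 → (20, 'cae')
  7 → (12, 'cbdddacdcae')
  8 → (7, 'ccdbdcbdddacdcae')
  9 → (8, 'cdbdcbdddacdcae')
  10 → (18, 'cdcae')
  11 → (16, 'dacdcae')
  12 → (9, 'dbdcbdddacdcae')
  13 → (1, 'dbeeddccdbdcbdddacdcae')
  14 → (19, 'dcae')
  15 → (11, 'dcbdddacdcae')
  16 → (6, 'dccdbdcbdddacdcae')
  17 → (15, 'ddacdcae')
  18 → (5, 'ddccdbdcbdddacdcae')
  19 → (14, 'dddacdcae')
  20 → (22, 'e')
  21 → (4, 'eddccdbdcbdddacdcae')
  22 → (3, 'eeddccdbdcbdddacdcae')

SA = [17, 21, 0, 10, 13, 2, 20, 12, 7, 8, 18, 16, 9, 1, 19, 11, 6, 15, 5, 14, 22, 4, 3]
rank  pair      lcp
   1  s[17:],s[21:]  1  'a'
   2  s[21:],s[0:]  0  ''
   3  s[0:],s[10:]  2  'bd'
   4  s[10:],s[13:]  2  'bd'
   5  s[13:],s[2:]  1  'b'
   6  s[2:],s[20:]  0  ''
   7  s[20:],s[12:]  1  'c'
   8  s[12:],s[7:]  1  'c'
   9  s[7:],s[8:]  1  'c'
  10  s[8:],s[18:]  2  'cd'
  11  s[18:],s[16:]  0  ''
  12  s[16:],s[9:]  1  'd'
  13  s[9:],s[1:]  2  'db'
  14  s[1:],s[19:]  1  'd'
  15  s[19:],s[11:]  2  'dc'
  16  s[11:],s[6:]  2  'dc'
  17  s[6:],s[15:]  1  'd'
  18  s[15:],s[5:]  2  'dd'
  19  s[5:],s[14:]  2  'dd'
  20  s[14:],s[22:]  0  ''
  21  s[22:],s[4:]  1  'e'
  22  s[4:],s[3:]  1  'e'

n(n+1)/2 = 23·24/2 = 276
Σ LCP = 0 + 1 + 0 + 2 + 2 + 1 + 0 + 1 + 1 + 1 + 2 + 0 + 1 + 2 + 1 + 2 + 2 + 1 + 2 + 2 + 0 + 1 + 1 = 26
distinct = 276 − 26 = 250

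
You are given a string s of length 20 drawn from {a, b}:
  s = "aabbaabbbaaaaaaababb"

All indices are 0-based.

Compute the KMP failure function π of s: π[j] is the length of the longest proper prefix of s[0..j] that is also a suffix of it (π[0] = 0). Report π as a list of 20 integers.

[0, 1, 0, 0, 1, 2, 3, 4, 0, 1, 2, 2, 2, 2, 2, 2, 3, 1, 0, 0]

π[0] = 0
j=1 s[j]='a': π[1]=1 (border 'a')
j=2 s[j]='b': k: 1→0; π[2]=0 (border '')
j=3 s[j]='b': π[3]=0 (border '')
j=4 s[j]='a': π[4]=1 (border 'a')
j=5 s[j]='a': π[5]=2 (border 'aa')
j=6 s[j]='b': π[6]=3 (border 'aab')
j=7 s[j]='b': π[7]=4 (border 'aabb')
j=8 s[j]='b': k: 4→0; π[8]=0 (border '')
j=9 s[j]='a': π[9]=1 (border 'a')
j=10 s[j]='a': π[10]=2 (border 'aa')
j=11 s[j]='a': k: 2→1; π[11]=2 (border 'aa')
j=12 s[j]='a': k: 2→1; π[12]=2 (border 'aa')
j=13 s[j]='a': k: 2→1; π[13]=2 (border 'aa')
j=14 s[j]='a': k: 2→1; π[14]=2 (border 'aa')
j=15 s[j]='a': k: 2→1; π[15]=2 (border 'aa')
j=16 s[j]='b': π[16]=3 (border 'aab')
j=17 s[j]='a': k: 3→0; π[17]=1 (border 'a')
j=18 s[j]='b': k: 1→0; π[18]=0 (border '')
j=19 s[j]='b': π[19]=0 (border '')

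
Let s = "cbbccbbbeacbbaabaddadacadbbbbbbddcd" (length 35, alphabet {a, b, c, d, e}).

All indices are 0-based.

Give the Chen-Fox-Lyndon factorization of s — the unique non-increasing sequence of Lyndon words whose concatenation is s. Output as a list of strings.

["c", "bbcc", "bbbe", "acbb", "aabaddadacadbbbbbbddcd"]

emit factor 1: 'c' (i=0, period=1)
emit factor 2: 'bbcc' (i=1, period=4)
emit factor 3: 'bbbe' (i=5, period=4)
emit factor 4: 'acbb' (i=9, period=4)
emit factor 5: 'aabaddadacadbbbbbbddcd' (i=13, period=22)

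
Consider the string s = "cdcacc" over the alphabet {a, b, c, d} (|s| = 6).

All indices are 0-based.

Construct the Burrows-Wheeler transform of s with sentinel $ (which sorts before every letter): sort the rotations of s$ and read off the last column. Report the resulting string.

cccda$c

rank  rotation last
    0  $cdcacc  c
    1  acc$cdc  c
    2  c$cdcac  c
    3  cacc$cd  d
    4  cc$cdca  a
    5  cdcacc$  $
    6  dcacc$c  c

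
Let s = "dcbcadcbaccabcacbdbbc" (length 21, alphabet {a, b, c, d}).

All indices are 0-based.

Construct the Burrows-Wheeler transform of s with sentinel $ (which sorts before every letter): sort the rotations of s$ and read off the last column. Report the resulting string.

rank  rotation                last
    0  $dcbcadcbaccabcacbdbbc  c
    1  abcacbdbbc$dcbcadcbacc  c
    2  acbdbbc$dcbcadcbaccabc  c
    3  accabcacbdbbc$dcbcadcb  b
    4  adcbaccabcacbdbbc$dcbc  c
    5  baccabcacbdbbc$dcbcadc  c
    6  bbc$dcbcadcbaccabcacbd  d
    7  bc$dcbcadcbaccabcacbdb  b
    8  bcacbdbbc$dcbcadcbacca  a
    9  bcadcbaccabcacbdbbc$dc  c
   10  bdbbc$dcbcadcbaccabcac  c
   11  c$dcbcadcbaccabcacbdbb  b
   12  cabcacbdbbc$dcbcadcbac  c
   13  cacbdbbc$dcbcadcbaccab  b
   14  cadcbaccabcacbdbbc$dcb  b
   15  cbaccabcacbdbbc$dcbcad  d
   16  cbcadcbaccabcacbdbbc$d  d
   17  cbdbbc$dcbcadcbaccabca  a
   18  ccabcacbdbbc$dcbcadcba  a
   19  dbbc$dcbcadcbaccabcacb  b
   20  dcbaccabcacbdbbc$dcbca  a
   21  dcbcadcbaccabcacbdbbc$  $

cccbccdbaccbcbbddaaba$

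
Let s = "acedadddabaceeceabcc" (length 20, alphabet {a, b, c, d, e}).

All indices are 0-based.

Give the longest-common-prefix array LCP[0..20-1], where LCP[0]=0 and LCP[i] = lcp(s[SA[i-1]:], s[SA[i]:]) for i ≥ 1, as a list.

[0, 2, 1, 3, 1, 0, 1, 0, 1, 1, 2, 2, 0, 2, 1, 2, 0, 1, 1, 1]

rank | idx | suffix
   0 |   8 | abaceeceabcc
   1 |  16 | abcc
   2 |   0 | acedadddabaceeceabcc
   3 |  10 | aceeceabcc
   4 |   4 | adddabaceeceabcc
   5 |   9 | baceeceabcc
   6 |  17 | bcc
   7 |  19 | c
   8 |  18 | cc
   9 |  14 | ceabcc
  10 |   1 | cedadddabaceeceabcc
  11 |  11 | ceeceabcc
  12 |   7 | dabaceeceabcc
  13 |   3 | dadddabaceeceabcc
  14 |   6 | ddabaceeceabcc
  15 |   5 | dddabaceeceabcc
  16 |  15 | eabcc
  17 |  13 | eceabcc
  18 |   2 | edadddabaceeceabcc
  19 |  12 | eeceabcc

SA = [8, 16, 0, 10, 4, 9, 17, 19, 18, 14, 1, 11, 7, 3, 6, 5, 15, 13, 2, 12]
i: (SA[i-1],SA[i]) lcp shared
  1: (8,16) 2 'ab'
  2: (16,0) 1 'a'
  3: (0,10) 3 'ace'
  4: (10,4) 1 'a'
  5: (4,9) 0 ''
  6: (9,17) 1 'b'
  7: (17,19) 0 ''
  8: (19,18) 1 'c'
  9: (18,14) 1 'c'
  10: (14,1) 2 'ce'
  11: (1,11) 2 'ce'
  12: (11,7) 0 ''
  13: (7,3) 2 'da'
  14: (3,6) 1 'd'
  15: (6,5) 2 'dd'
  16: (5,15) 0 ''
  17: (15,13) 1 'e'
  18: (13,2) 1 'e'
  19: (2,12) 1 'e'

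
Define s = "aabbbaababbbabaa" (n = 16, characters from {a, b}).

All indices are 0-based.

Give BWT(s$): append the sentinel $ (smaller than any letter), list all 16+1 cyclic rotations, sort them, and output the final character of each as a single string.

rank  rotation           last
    0  $aabbbaababbbabaa  a
    1  a$aabbbaababbbaba  a
    2  aa$aabbbaababbbab  b
    3  aababbbabaa$aabbb  b
    4  aabbbaababbbabaa$  $
    5  abaa$aabbbaababbb  b
    6  ababbbabaa$aabbba  a
    7  abbbaababbbabaa$a  a
    8  abbbabaa$aabbbaab  b
    9  baa$aabbbaababbba  a
   10  baababbbabaa$aabb  b
   11  babaa$aabbbaababb  b
   12  babbbabaa$aabbbaa  a
   13  bbaababbbabaa$aab  b
   14  bbabaa$aabbbaabab  b
   15  bbbaababbbabaa$aa  a
   16  bbbabaa$aabbbaaba  a

aabb$baababbabbaa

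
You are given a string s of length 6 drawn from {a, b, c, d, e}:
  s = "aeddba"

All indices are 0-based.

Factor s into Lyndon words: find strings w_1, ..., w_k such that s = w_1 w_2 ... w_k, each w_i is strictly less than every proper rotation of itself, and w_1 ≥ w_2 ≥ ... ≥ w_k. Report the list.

emit factor 1: 'aeddb' (i=0, period=5)
emit factor 2: 'a' (i=5, period=1)

["aeddb", "a"]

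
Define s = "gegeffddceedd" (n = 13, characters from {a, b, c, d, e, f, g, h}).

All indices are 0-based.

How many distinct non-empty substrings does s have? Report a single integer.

81

sorted suffixes:
  #0 SA[0]=8  'ceedd'
  #1 SA[1]=12  'd'
  #2 SA[2]=7  'dceedd'
  #3 SA[3]=11  'dd'
  #4 SA[4]=6  'ddceedd'
  #5 SA[5]=10  'edd'
  #6 SA[6]=9  'eedd'
  #7 SA[7]=3  'effddceedd'
  #8 SA[8]=1  'egeffddceedd'
  #9 SA[9]=5  'fddceedd'
  #10 SA[10]=4  'ffddceedd'
  #11 SA[11]=2  'geffddceedd'
  #12 SA[12]=0  'gegeffddceedd'

SA = [8, 12, 7, 11, 6, 10, 9, 3, 1, 5, 4, 2, 0]
rank  pair      lcp
   1  s[8:],s[12:]  0  ''
   2  s[12:],s[7:]  1  'd'
   3  s[7:],s[11:]  1  'd'
   4  s[11:],s[6:]  2  'dd'
   5  s[6:],s[10:]  0  ''
   6  s[10:],s[9:]  1  'e'
   7  s[9:],s[3:]  1  'e'
   8  s[3:],s[1:]  1  'e'
   9  s[1:],s[5:]  0  ''
  10  s[5:],s[4:]  1  'f'
  11  s[4:],s[2:]  0  ''
  12  s[2:],s[0:]  2  'ge'

n(n+1)/2 = 13·14/2 = 91
Σ LCP = 0 + 0 + 1 + 1 + 2 + 0 + 1 + 1 + 1 + 0 + 1 + 0 + 2 = 10
distinct = 91 − 10 = 81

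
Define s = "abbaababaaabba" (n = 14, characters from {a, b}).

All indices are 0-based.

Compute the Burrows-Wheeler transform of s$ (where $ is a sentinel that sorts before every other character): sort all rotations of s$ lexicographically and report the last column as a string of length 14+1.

rank  rotation         last
    0  $abbaababaaabba  a
    1  a$abbaababaaabb  b
    2  aaabba$abbaabab  b
    3  aababaaabba$abb  b
    4  aabba$abbaababa  a
    5  abaaabba$abbaab  b
    6  ababaaabba$abba  a
    7  abba$abbaababaa  a
    8  abbaababaaabba$  $
    9  ba$abbaababaaab  b
   10  baaabba$abbaaba  a
   11  baababaaabba$ab  b
   12  babaaabba$abbaa  a
   13  bba$abbaababaaa  a
   14  bbaababaaabba$a  a

abbbabaa$babaaa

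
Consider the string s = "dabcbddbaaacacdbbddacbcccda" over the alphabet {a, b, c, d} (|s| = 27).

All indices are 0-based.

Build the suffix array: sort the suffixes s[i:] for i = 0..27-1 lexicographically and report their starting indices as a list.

rank | idx | suffix
   0 |  26 | a
   1 |   8 | aaacacdbbddacbcccda
   2 |   9 | aacacdbbddacbcccda
   3 |   1 | abcbddbaaacacdbbddacbcccda
   4 |  10 | acacdbbddacbcccda
   5 |  19 | acbcccda
   6 |  12 | acdbbddacbcccda
   7 |   7 | baaacacdbbddacbcccda
   8 |  15 | bbddacbcccda
   9 |   2 | bcbddbaaacacdbbddacbcccda
  10 |  21 | bcccda
  11 |  16 | bddacbcccda
  12 |   4 | bddbaaacacdbbddacbcccda
  13 |  11 | cacdbbddacbcccda
  14 |  20 | cbcccda
  15 |   3 | cbddbaaacacdbbddacbcccda
  16 |  22 | cccda
  17 |  23 | ccda
  18 |  24 | cda
  19 |  13 | cdbbddacbcccda
  20 |  25 | da
  21 |   0 | dabcbddbaaacacdbbddacbcccda
  22 |  18 | dacbcccda
  23 |   6 | dbaaacacdbbddacbcccda
  24 |  14 | dbbddacbcccda
  25 |  17 | ddacbcccda
  26 |   5 | ddbaaacacdbbddacbcccda

[26, 8, 9, 1, 10, 19, 12, 7, 15, 2, 21, 16, 4, 11, 20, 3, 22, 23, 24, 13, 25, 0, 18, 6, 14, 17, 5]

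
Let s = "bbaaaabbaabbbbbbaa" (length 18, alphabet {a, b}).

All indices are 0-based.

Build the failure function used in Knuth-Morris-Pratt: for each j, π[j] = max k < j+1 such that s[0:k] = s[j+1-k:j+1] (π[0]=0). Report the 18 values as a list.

[0, 1, 0, 0, 0, 0, 1, 2, 3, 4, 1, 2, 2, 2, 2, 2, 3, 4]

π[0] = 0
j=1 s[j]='b': π[1]=1 (border 'b')
j=2 s[j]='a': k: 1→0; π[2]=0 (border '')
j=3 s[j]='a': π[3]=0 (border '')
j=4 s[j]='a': π[4]=0 (border '')
j=5 s[j]='a': π[5]=0 (border '')
j=6 s[j]='b': π[6]=1 (border 'b')
j=7 s[j]='b': π[7]=2 (border 'bb')
j=8 s[j]='a': π[8]=3 (border 'bba')
j=9 s[j]='a': π[9]=4 (border 'bbaa')
j=10 s[j]='b': k: 4→0; π[10]=1 (border 'b')
j=11 s[j]='b': π[11]=2 (border 'bb')
j=12 s[j]='b': k: 2→1; π[12]=2 (border 'bb')
j=13 s[j]='b': k: 2→1; π[13]=2 (border 'bb')
j=14 s[j]='b': k: 2→1; π[14]=2 (border 'bb')
j=15 s[j]='b': k: 2→1; π[15]=2 (border 'bb')
j=16 s[j]='a': π[16]=3 (border 'bba')
j=17 s[j]='a': π[17]=4 (border 'bbaa')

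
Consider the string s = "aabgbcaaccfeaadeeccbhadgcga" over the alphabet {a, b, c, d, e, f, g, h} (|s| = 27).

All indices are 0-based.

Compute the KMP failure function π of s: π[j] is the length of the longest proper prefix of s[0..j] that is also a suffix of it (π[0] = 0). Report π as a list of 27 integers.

π[0] = 0
j=1 s[j]='a': π[1]=1 (border 'a')
j=2 s[j]='b': k: 1→0; π[2]=0 (border '')
j=3 s[j]='g': π[3]=0 (border '')
j=4 s[j]='b': π[4]=0 (border '')
j=5 s[j]='c': π[5]=0 (border '')
j=6 s[j]='a': π[6]=1 (border 'a')
j=7 s[j]='a': π[7]=2 (border 'aa')
j=8 s[j]='c': k: 2→1→0; π[8]=0 (border '')
j=9 s[j]='c': π[9]=0 (border '')
j=10 s[j]='f': π[10]=0 (border '')
j=11 s[j]='e': π[11]=0 (border '')
j=12 s[j]='a': π[12]=1 (border 'a')
j=13 s[j]='a': π[13]=2 (border 'aa')
j=14 s[j]='d': k: 2→1→0; π[14]=0 (border '')
j=15 s[j]='e': π[15]=0 (border '')
j=16 s[j]='e': π[16]=0 (border '')
j=17 s[j]='c': π[17]=0 (border '')
j=18 s[j]='c': π[18]=0 (border '')
j=19 s[j]='b': π[19]=0 (border '')
j=20 s[j]='h': π[20]=0 (border '')
j=21 s[j]='a': π[21]=1 (border 'a')
j=22 s[j]='d': k: 1→0; π[22]=0 (border '')
j=23 s[j]='g': π[23]=0 (border '')
j=24 s[j]='c': π[24]=0 (border '')
j=25 s[j]='g': π[25]=0 (border '')
j=26 s[j]='a': π[26]=1 (border 'a')

[0, 1, 0, 0, 0, 0, 1, 2, 0, 0, 0, 0, 1, 2, 0, 0, 0, 0, 0, 0, 0, 1, 0, 0, 0, 0, 1]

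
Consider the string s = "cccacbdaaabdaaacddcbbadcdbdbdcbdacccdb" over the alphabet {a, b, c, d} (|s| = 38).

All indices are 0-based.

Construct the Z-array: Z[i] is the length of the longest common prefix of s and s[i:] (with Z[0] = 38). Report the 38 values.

Z[0]=38
i=1: outside box; Z[1]=2 scan→box=[1,3)
i=2: min(r-i=1, Z[1]=2)=1; Z[2]=1
i=3: outside box; Z[3]=0
i=4: outside box; Z[4]=1 scan→box=[4,5)
i=5: outside box; Z[5]=0
i=6: outside box; Z[6]=0
i=7: outside box; Z[7]=0
i=8: outside box; Z[8]=0
i=9: outside box; Z[9]=0
i=10: outside box; Z[10]=0
i=11: outside box; Z[11]=0
i=12: outside box; Z[12]=0
i=13: outside box; Z[13]=0
i=14: outside box; Z[14]=0
i=15: outside box; Z[15]=1 scan→box=[15,16)
i=16: outside box; Z[16]=0
i=17: outside box; Z[17]=0
i=18: outside box; Z[18]=1 scan→box=[18,19)
i=19: outside box; Z[19]=0
i=20: outside box; Z[20]=0
i=21: outside box; Z[21]=0
i=22: outside box; Z[22]=0
i=23: outside box; Z[23]=1 scan→box=[23,24)
i=24: outside box; Z[24]=0
i=25: outside box; Z[25]=0
i=26: outside box; Z[26]=0
i=27: outside box; Z[27]=0
i=28: outside box; Z[28]=0
i=29: outside box; Z[29]=1 scan→box=[29,30)
i=30: outside box; Z[30]=0
i=31: outside box; Z[31]=0
i=32: outside box; Z[32]=0
i=33: outside box; Z[33]=3 scan→box=[33,36)
i=34: min(r-i=2, Z[1]=2)=2; Z[34]=2
i=35: min(r-i=1, Z[2]=1)=1; Z[35]=1
i=36: outside box; Z[36]=0
i=37: outside box; Z[37]=0

[38, 2, 1, 0, 1, 0, 0, 0, 0, 0, 0, 0, 0, 0, 0, 1, 0, 0, 1, 0, 0, 0, 0, 1, 0, 0, 0, 0, 0, 1, 0, 0, 0, 3, 2, 1, 0, 0]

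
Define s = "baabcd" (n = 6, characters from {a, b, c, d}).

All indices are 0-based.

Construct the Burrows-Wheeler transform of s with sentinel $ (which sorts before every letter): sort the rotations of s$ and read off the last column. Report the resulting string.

dba$abc

rank  rotation last
    0  $baabcd  d
    1  aabcd$b  b
    2  abcd$ba  a
    3  baabcd$  $
    4  bcd$baa  a
    5  cd$baab  b
    6  d$baabc  c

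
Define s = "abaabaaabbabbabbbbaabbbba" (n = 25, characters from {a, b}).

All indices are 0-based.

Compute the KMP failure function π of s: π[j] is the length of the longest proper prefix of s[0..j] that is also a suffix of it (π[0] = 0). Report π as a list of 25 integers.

[0, 0, 1, 1, 2, 3, 4, 1, 2, 0, 1, 2, 0, 1, 2, 0, 0, 0, 1, 1, 2, 0, 0, 0, 1]

π[0] = 0
j=1 s[j]='b': π[1]=0 (border '')
j=2 s[j]='a': π[2]=1 (border 'a')
j=3 s[j]='a': k: 1→0; π[3]=1 (border 'a')
j=4 s[j]='b': π[4]=2 (border 'ab')
j=5 s[j]='a': π[5]=3 (border 'aba')
j=6 s[j]='a': π[6]=4 (border 'abaa')
j=7 s[j]='a': k: 4→1→0; π[7]=1 (border 'a')
j=8 s[j]='b': π[8]=2 (border 'ab')
j=9 s[j]='b': k: 2→0; π[9]=0 (border '')
j=10 s[j]='a': π[10]=1 (border 'a')
j=11 s[j]='b': π[11]=2 (border 'ab')
j=12 s[j]='b': k: 2→0; π[12]=0 (border '')
j=13 s[j]='a': π[13]=1 (border 'a')
j=14 s[j]='b': π[14]=2 (border 'ab')
j=15 s[j]='b': k: 2→0; π[15]=0 (border '')
j=16 s[j]='b': π[16]=0 (border '')
j=17 s[j]='b': π[17]=0 (border '')
j=18 s[j]='a': π[18]=1 (border 'a')
j=19 s[j]='a': k: 1→0; π[19]=1 (border 'a')
j=20 s[j]='b': π[20]=2 (border 'ab')
j=21 s[j]='b': k: 2→0; π[21]=0 (border '')
j=22 s[j]='b': π[22]=0 (border '')
j=23 s[j]='b': π[23]=0 (border '')
j=24 s[j]='a': π[24]=1 (border 'a')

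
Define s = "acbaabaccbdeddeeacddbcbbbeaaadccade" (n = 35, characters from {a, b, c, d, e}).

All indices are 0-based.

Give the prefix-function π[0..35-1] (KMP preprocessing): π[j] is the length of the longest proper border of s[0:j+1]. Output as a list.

[0, 0, 0, 1, 1, 0, 1, 2, 0, 0, 0, 0, 0, 0, 0, 0, 1, 2, 0, 0, 0, 0, 0, 0, 0, 0, 1, 1, 1, 0, 0, 0, 1, 0, 0]

π[0] = 0
j=1 s[j]='c': π[1]=0 (border '')
j=2 s[j]='b': π[2]=0 (border '')
j=3 s[j]='a': π[3]=1 (border 'a')
j=4 s[j]='a': k: 1→0; π[4]=1 (border 'a')
j=5 s[j]='b': k: 1→0; π[5]=0 (border '')
j=6 s[j]='a': π[6]=1 (border 'a')
j=7 s[j]='c': π[7]=2 (border 'ac')
j=8 s[j]='c': k: 2→0; π[8]=0 (border '')
j=9 s[j]='b': π[9]=0 (border '')
j=10 s[j]='d': π[10]=0 (border '')
j=11 s[j]='e': π[11]=0 (border '')
j=12 s[j]='d': π[12]=0 (border '')
j=13 s[j]='d': π[13]=0 (border '')
j=14 s[j]='e': π[14]=0 (border '')
j=15 s[j]='e': π[15]=0 (border '')
j=16 s[j]='a': π[16]=1 (border 'a')
j=17 s[j]='c': π[17]=2 (border 'ac')
j=18 s[j]='d': k: 2→0; π[18]=0 (border '')
j=19 s[j]='d': π[19]=0 (border '')
j=20 s[j]='b': π[20]=0 (border '')
j=21 s[j]='c': π[21]=0 (border '')
j=22 s[j]='b': π[22]=0 (border '')
j=23 s[j]='b': π[23]=0 (border '')
j=24 s[j]='b': π[24]=0 (border '')
j=25 s[j]='e': π[25]=0 (border '')
j=26 s[j]='a': π[26]=1 (border 'a')
j=27 s[j]='a': k: 1→0; π[27]=1 (border 'a')
j=28 s[j]='a': k: 1→0; π[28]=1 (border 'a')
j=29 s[j]='d': k: 1→0; π[29]=0 (border '')
j=30 s[j]='c': π[30]=0 (border '')
j=31 s[j]='c': π[31]=0 (border '')
j=32 s[j]='a': π[32]=1 (border 'a')
j=33 s[j]='d': k: 1→0; π[33]=0 (border '')
j=34 s[j]='e': π[34]=0 (border '')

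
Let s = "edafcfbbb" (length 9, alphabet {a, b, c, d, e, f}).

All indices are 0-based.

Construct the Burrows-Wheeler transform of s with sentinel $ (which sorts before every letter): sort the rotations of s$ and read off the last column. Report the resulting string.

bdbbffe$ca

rank  rotation    last
    0  $edafcfbbb  b
    1  afcfbbb$ed  d
    2  b$edafcfbb  b
    3  bb$edafcfb  b
    4  bbb$edafcf  f
    5  cfbbb$edaf  f
    6  dafcfbbb$e  e
    7  edafcfbbb$  $
    8  fbbb$edafc  c
    9  fcfbbb$eda  a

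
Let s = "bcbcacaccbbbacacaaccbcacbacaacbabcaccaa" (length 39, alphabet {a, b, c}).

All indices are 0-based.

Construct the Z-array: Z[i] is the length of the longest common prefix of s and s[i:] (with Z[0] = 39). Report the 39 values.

[39, 0, 2, 0, 0, 0, 0, 0, 0, 1, 1, 1, 0, 0, 0, 0, 0, 0, 0, 0, 2, 0, 0, 0, 1, 0, 0, 0, 0, 0, 1, 0, 2, 0, 0, 0, 0, 0, 0]

Z[0]=39
i=1: i≥r, start 0; Z[1]=0
i=2: i≥r, start 0; Z[2]=2 grow→box=[2,4)
i=3: min(r-i=1, Z[1]=0)=0; Z[3]=0
i=4: i≥r, start 0; Z[4]=0
i=5: i≥r, start 0; Z[5]=0
i=6: i≥r, start 0; Z[6]=0
i=7: i≥r, start 0; Z[7]=0
i=8: i≥r, start 0; Z[8]=0
i=9: i≥r, start 0; Z[9]=1 grow→box=[9,10)
i=10: i≥r, start 0; Z[10]=1 grow→box=[10,11)
i=11: i≥r, start 0; Z[11]=1 grow→box=[11,12)
i=12: i≥r, start 0; Z[12]=0
i=13: i≥r, start 0; Z[13]=0
i=14: i≥r, start 0; Z[14]=0
i=15: i≥r, start 0; Z[15]=0
i=16: i≥r, start 0; Z[16]=0
i=17: i≥r, start 0; Z[17]=0
i=18: i≥r, start 0; Z[18]=0
i=19: i≥r, start 0; Z[19]=0
i=20: i≥r, start 0; Z[20]=2 grow→box=[20,22)
i=21: min(r-i=1, Z[1]=0)=0; Z[21]=0
i=22: i≥r, start 0; Z[22]=0
i=23: i≥r, start 0; Z[23]=0
i=24: i≥r, start 0; Z[24]=1 grow→box=[24,25)
i=25: i≥r, start 0; Z[25]=0
i=26: i≥r, start 0; Z[26]=0
i=27: i≥r, start 0; Z[27]=0
i=28: i≥r, start 0; Z[28]=0
i=29: i≥r, start 0; Z[29]=0
i=30: i≥r, start 0; Z[30]=1 grow→box=[30,31)
i=31: i≥r, start 0; Z[31]=0
i=32: i≥r, start 0; Z[32]=2 grow→box=[32,34)
i=33: min(r-i=1, Z[1]=0)=0; Z[33]=0
i=34: i≥r, start 0; Z[34]=0
i=35: i≥r, start 0; Z[35]=0
i=36: i≥r, start 0; Z[36]=0
i=37: i≥r, start 0; Z[37]=0
i=38: i≥r, start 0; Z[38]=0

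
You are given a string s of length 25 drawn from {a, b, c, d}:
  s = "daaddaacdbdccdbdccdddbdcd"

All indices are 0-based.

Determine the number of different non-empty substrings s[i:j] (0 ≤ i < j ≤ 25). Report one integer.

271

rank | idx | suffix
   0 |   5 | aacdbdccdbdccdddbdcd
   1 |   1 | aaddaacdbdccdbdccdddbdcd
   2 |   6 | acdbdccdbdccdddbdcd
   3 |   2 | addaacdbdccdbdccdddbdcd
   4 |   9 | bdccdbdccdddbdcd
   5 |  14 | bdccdddbdcd
   6 |  21 | bdcd
   7 |  11 | ccdbdccdddbdcd
   8 |  16 | ccdddbdcd
   9 |  23 | cd
  10 |   7 | cdbdccdbdccdddbdcd
  11 |  12 | cdbdccdddbdcd
  12 |  17 | cdddbdcd
  13 |  24 | d
  14 |   4 | daacdbdccdbdccdddbdcd
  15 |   0 | daaddaacdbdccdbdccdddbdcd
  16 |   8 | dbdccdbdccdddbdcd
  17 |  13 | dbdccdddbdcd
  18 |  20 | dbdcd
  19 |  10 | dccdbdccdddbdcd
  20 |  15 | dccdddbdcd
  21 |  22 | dcd
  22 |   3 | ddaacdbdccdbdccdddbdcd
  23 |  19 | ddbdcd
  24 |  18 | dddbdcd

SA = [5, 1, 6, 2, 9, 14, 21, 11, 16, 23, 7, 12, 17, 24, 4, 0, 8, 13, 20, 10, 15, 22, 3, 19, 18]
[i] adj suffixes → lcp
  [1] 5/1 → 2 ('aa')
  [2] 1/6 → 1 ('a')
  [3] 6/2 → 1 ('a')
  [4] 2/9 → 0 ('')
  [5] 9/14 → 5 ('bdccd')
  [6] 14/21 → 3 ('bdc')
  [7] 21/11 → 0 ('')
  [8] 11/16 → 3 ('ccd')
  [9] 16/23 → 1 ('c')
  [10] 23/7 → 2 ('cd')
  [11] 7/12 → 7 ('cdbdccd')
  [12] 12/17 → 2 ('cd')
  [13] 17/24 → 0 ('')
  [14] 24/4 → 1 ('d')
  [15] 4/0 → 3 ('daa')
  [16] 0/8 → 1 ('d')
  [17] 8/13 → 6 ('dbdccd')
  [18] 13/20 → 4 ('dbdc')
  [19] 20/10 → 1 ('d')
  [20] 10/15 → 4 ('dccd')
  [21] 15/22 → 2 ('dc')
  [22] 22/3 → 1 ('d')
  [23] 3/19 → 2 ('dd')
  [24] 19/18 → 2 ('dd')

n(n+1)/2 = 25·26/2 = 325
Σ LCP = 0 + 2 + 1 + 1 + 0 + 5 + 3 + 0 + 3 + 1 + 2 + 7 + 2 + 0 + 1 + 3 + 1 + 6 + 4 + 1 + 4 + 2 + 1 + 2 + 2 = 54
distinct = 325 − 54 = 271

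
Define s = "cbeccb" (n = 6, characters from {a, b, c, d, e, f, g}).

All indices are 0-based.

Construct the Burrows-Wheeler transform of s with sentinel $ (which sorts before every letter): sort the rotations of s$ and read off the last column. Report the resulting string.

bccc$eb

rank  rotation last
    0  $cbeccb  b
    1  b$cbecc  c
    2  beccb$c  c
    3  cb$cbec  c
    4  cbeccb$  $
    5  ccb$cbe  e
    6  eccb$cb  b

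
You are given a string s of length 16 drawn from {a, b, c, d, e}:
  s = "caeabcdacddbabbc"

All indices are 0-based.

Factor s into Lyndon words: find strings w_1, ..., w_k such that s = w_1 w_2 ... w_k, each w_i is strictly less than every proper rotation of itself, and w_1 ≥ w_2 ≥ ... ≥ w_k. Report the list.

emit factor 1: 'c' (i=0, period=1)
emit factor 2: 'ae' (i=1, period=2)
emit factor 3: 'abcdacddb' (i=3, period=9)
emit factor 4: 'abbc' (i=12, period=4)

["c", "ae", "abcdacddb", "abbc"]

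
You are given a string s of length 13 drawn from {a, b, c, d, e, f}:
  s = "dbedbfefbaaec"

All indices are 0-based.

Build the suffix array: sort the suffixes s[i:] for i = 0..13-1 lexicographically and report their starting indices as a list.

rank | idx | suffix
   0 |   9 | aaec
   1 |  10 | aec
   2 |   8 | baaec
   3 |   1 | bedbfefbaaec
   4 |   4 | bfefbaaec
   5 |  12 | c
   6 |   0 | dbedbfefbaaec
   7 |   3 | dbfefbaaec
   8 |  11 | ec
   9 |   2 | edbfefbaaec
  10 |   6 | efbaaec
  11 |   7 | fbaaec
  12 |   5 | fefbaaec

[9, 10, 8, 1, 4, 12, 0, 3, 11, 2, 6, 7, 5]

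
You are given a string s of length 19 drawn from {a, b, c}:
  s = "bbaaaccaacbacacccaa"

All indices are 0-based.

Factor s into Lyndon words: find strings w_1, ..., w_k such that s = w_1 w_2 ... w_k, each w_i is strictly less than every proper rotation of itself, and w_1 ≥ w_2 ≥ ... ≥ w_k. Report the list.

emit factor 1: 'b' (i=0, period=1)
emit factor 2: 'b' (i=1, period=1)
emit factor 3: 'aaaccaacbacaccc' (i=2, period=15)
emit factor 4: 'a' (i=17, period=1)
emit factor 5: 'a' (i=18, period=1)

["b", "b", "aaaccaacbacaccc", "a", "a"]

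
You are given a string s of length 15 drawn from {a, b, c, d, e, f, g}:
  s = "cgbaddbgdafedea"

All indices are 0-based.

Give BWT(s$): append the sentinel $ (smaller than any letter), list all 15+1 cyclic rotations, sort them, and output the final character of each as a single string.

aebdgd$gdaedfacb

rank  rotation          last
    0  $cgbaddbgdafedea  a
    1  a$cgbaddbgdafede  e
    2  addbgdafedea$cgb  b
    3  afedea$cgbaddbgd  d
    4  baddbgdafedea$cg  g
    5  bgdafedea$cgbadd  d
    6  cgbaddbgdafedea$  $
    7  dafedea$cgbaddbg  g
    8  dbgdafedea$cgbad  d
    9  ddbgdafedea$cgba  a
   10  dea$cgbaddbgdafe  e
   11  ea$cgbaddbgdafed  d
   12  edea$cgbaddbgdaf  f
   13  fedea$cgbaddbgda  a
   14  gbaddbgdafedea$c  c
   15  gdafedea$cgbaddb  b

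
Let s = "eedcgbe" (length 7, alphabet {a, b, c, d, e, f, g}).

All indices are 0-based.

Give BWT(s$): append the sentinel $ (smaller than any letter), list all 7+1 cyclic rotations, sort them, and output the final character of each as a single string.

rank  rotation  last
    0  $eedcgbe  e
    1  be$eedcg  g
    2  cgbe$eed  d
    3  dcgbe$ee  e
    4  e$eedcgb  b
    5  edcgbe$e  e
    6  eedcgbe$  $
    7  gbe$eedc  c

egdebe$c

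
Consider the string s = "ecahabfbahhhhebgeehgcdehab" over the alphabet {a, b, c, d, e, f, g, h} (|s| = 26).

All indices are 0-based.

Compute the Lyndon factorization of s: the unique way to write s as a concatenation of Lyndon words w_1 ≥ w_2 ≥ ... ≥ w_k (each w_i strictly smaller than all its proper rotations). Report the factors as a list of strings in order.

emit factor 1: 'e' (i=0, period=1)
emit factor 2: 'c' (i=1, period=1)
emit factor 3: 'ah' (i=2, period=2)
emit factor 4: 'abfbahhhhebgeehgcdeh' (i=4, period=20)
emit factor 5: 'ab' (i=24, period=2)

["e", "c", "ah", "abfbahhhhebgeehgcdeh", "ab"]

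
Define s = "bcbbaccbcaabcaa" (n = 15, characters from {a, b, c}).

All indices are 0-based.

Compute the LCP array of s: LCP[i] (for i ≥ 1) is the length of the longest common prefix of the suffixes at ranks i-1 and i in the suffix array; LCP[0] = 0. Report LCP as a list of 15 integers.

rank | idx | suffix
   0 |  14 | a
   1 |  13 | aa
   2 |   9 | aabcaa
   3 |  10 | abcaa
   4 |   4 | accbcaabcaa
   5 |   3 | baccbcaabcaa
   6 |   2 | bbaccbcaabcaa
   7 |  11 | bcaa
   8 |   7 | bcaabcaa
   9 |   0 | bcbbaccbcaabcaa
  10 |  12 | caa
  11 |   8 | caabcaa
  12 |   1 | cbbaccbcaabcaa
  13 |   6 | cbcaabcaa
  14 |   5 | ccbcaabcaa

SA = [14, 13, 9, 10, 4, 3, 2, 11, 7, 0, 12, 8, 1, 6, 5]
[i] adj suffixes → lcp
  [1] 14/13 → 1 ('a')
  [2] 13/9 → 2 ('aa')
  [3] 9/10 → 1 ('a')
  [4] 10/4 → 1 ('a')
  [5] 4/3 → 0 ('')
  [6] 3/2 → 1 ('b')
  [7] 2/11 → 1 ('b')
  [8] 11/7 → 4 ('bcaa')
  [9] 7/0 → 2 ('bc')
  [10] 0/12 → 0 ('')
  [11] 12/8 → 3 ('caa')
  [12] 8/1 → 1 ('c')
  [13] 1/6 → 2 ('cb')
  [14] 6/5 → 1 ('c')

[0, 1, 2, 1, 1, 0, 1, 1, 4, 2, 0, 3, 1, 2, 1]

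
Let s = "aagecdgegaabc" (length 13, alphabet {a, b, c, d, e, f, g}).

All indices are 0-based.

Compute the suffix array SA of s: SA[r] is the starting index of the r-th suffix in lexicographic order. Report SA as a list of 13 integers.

[9, 0, 10, 1, 11, 12, 4, 5, 3, 7, 8, 2, 6]

rank→(start, suffix):
  0 → (9, 'aabc')
  1 → (0, 'aagecdgegaabc')
  2 → (10, 'abc')
  3 → (1, 'agecdgegaabc')
  4 → (11, 'bc')
  5 → (12, 'c')
  6 → (4, 'cdgegaabc')
  7 → (5, 'dgegaabc')
  8 → (3, 'ecdgegaabc')
  9 → (7, 'egaabc')
  10 → (8, 'gaabc')
  11 → (2, 'gecdgegaabc')
  12 → (6, 'gegaabc')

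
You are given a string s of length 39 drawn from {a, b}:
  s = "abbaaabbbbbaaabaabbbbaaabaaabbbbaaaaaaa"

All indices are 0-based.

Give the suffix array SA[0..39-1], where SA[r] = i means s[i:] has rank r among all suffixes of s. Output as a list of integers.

rank | idx | suffix
   0 |  38 | a
   1 |  37 | aa
   2 |  36 | aaa
   3 |  35 | aaaa
   4 |  34 | aaaaa
   5 |  33 | aaaaaa
   6 |  32 | aaaaaaa
   7 |  21 | aaabaaabbbbaaaaaaa
   8 |  11 | aaabaabbbbaaabaaabbbbaaaaaaa
   9 |  25 | aaabbbbaaaaaaa
  10 |   3 | aaabbbbbaaabaabbbbaaabaaabbbbaaaaaaa
  11 |  22 | aabaaabbbbaaaaaaa
  12 |  12 | aabaabbbbaaabaaabbbbaaaaaaa
  13 |  26 | aabbbbaaaaaaa
  14 |  15 | aabbbbaaabaaabbbbaaaaaaa
  15 |   4 | aabbbbbaaabaabbbbaaabaaabbbbaaaaaaa
  16 |  23 | abaaabbbbaaaaaaa
  17 |  13 | abaabbbbaaabaaabbbbaaaaaaa
  18 |   0 | abbaaabbbbbaaabaabbbbaaabaaabbbbaaaaaaa
  19 |  27 | abbbbaaaaaaa
  20 |  16 | abbbbaaabaaabbbbaaaaaaa
  21 |   5 | abbbbbaaabaabbbbaaabaaabbbbaaaaaaa
  22 |  31 | baaaaaaa
  23 |  20 | baaabaaabbbbaaaaaaa
  24 |  10 | baaabaabbbbaaabaaabbbbaaaaaaa
  25 |  24 | baaabbbbaaaaaaa
  26 |   2 | baaabbbbbaaabaabbbbaaabaaabbbbaaaaaaa
  27 |  14 | baabbbbaaabaaabbbbaaaaaaa
  28 |  30 | bbaaaaaaa
  29 |  19 | bbaaabaaabbbbaaaaaaa
  30 |   9 | bbaaabaabbbbaaabaaabbbbaaaaaaa
  31 |   1 | bbaaabbbbbaaabaabbbbaaabaaabbbbaaaaaaa
  32 |  29 | bbbaaaaaaa
  33 |  18 | bbbaaabaaabbbbaaaaaaa
  34 |   8 | bbbaaabaabbbbaaabaaabbbbaaaaaaa
  35 |  28 | bbbbaaaaaaa
  36 |  17 | bbbbaaabaaabbbbaaaaaaa
  37 |   7 | bbbbaaabaabbbbaaabaaabbbbaaaaaaa
  38 |   6 | bbbbbaaabaabbbbaaabaaabbbbaaaaaaa

[38, 37, 36, 35, 34, 33, 32, 21, 11, 25, 3, 22, 12, 26, 15, 4, 23, 13, 0, 27, 16, 5, 31, 20, 10, 24, 2, 14, 30, 19, 9, 1, 29, 18, 8, 28, 17, 7, 6]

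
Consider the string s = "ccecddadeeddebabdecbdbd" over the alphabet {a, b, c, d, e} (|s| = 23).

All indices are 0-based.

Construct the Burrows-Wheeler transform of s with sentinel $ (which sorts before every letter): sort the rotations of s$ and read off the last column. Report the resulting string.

dbdedcae$ecbdbcedbaddced

rank  rotation                  last
    0  $ccecddadeeddebabdecbdbd  d
    1  abdecbdbd$ccecddadeeddeb  b
    2  adeeddebabdecbdbd$ccecdd  d
    3  babdecbdbd$ccecddadeedde  e
    4  bd$ccecddadeeddebabdecbd  d
    5  bdbd$ccecddadeeddebabdec  c
    6  bdecbdbd$ccecddadeeddeba  a
    7  cbdbd$ccecddadeeddebabde  e
    8  ccecddadeeddebabdecbdbd$  $
    9  cddadeeddebabdecbdbd$cce  e
   10  cecddadeeddebabdecbdbd$c  c
   11  d$ccecddadeeddebabdecbdb  b
   12  dadeeddebabdecbdbd$ccecd  d
   13  dbd$ccecddadeeddebabdecb  b
   14  ddadeeddebabdecbdbd$ccec  c
   15  ddebabdecbdbd$ccecddadee  e
   16  debabdecbdbd$ccecddadeed  d
   17  decbdbd$ccecddadeeddebab  b
   18  deeddebabdecbdbd$ccecdda  a
   19  ebabdecbdbd$ccecddadeedd  d
   20  ecbdbd$ccecddadeeddebabd  d
   21  ecddadeeddebabdecbdbd$cc  c
   22  eddebabdecbdbd$ccecddade  e
   23  eeddebabdecbdbd$ccecddad  d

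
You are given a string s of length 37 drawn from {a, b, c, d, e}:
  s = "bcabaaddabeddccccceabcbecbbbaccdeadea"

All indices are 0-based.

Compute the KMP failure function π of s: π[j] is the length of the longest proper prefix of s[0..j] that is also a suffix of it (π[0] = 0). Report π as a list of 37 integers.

[0, 0, 0, 1, 0, 0, 0, 0, 0, 1, 0, 0, 0, 0, 0, 0, 0, 0, 0, 0, 1, 2, 1, 0, 0, 1, 1, 1, 0, 0, 0, 0, 0, 0, 0, 0, 0]

π[0] = 0
j=1 s[j]='c': π[1]=0 (border '')
j=2 s[j]='a': π[2]=0 (border '')
j=3 s[j]='b': π[3]=1 (border 'b')
j=4 s[j]='a': k: 1→0; π[4]=0 (border '')
j=5 s[j]='a': π[5]=0 (border '')
j=6 s[j]='d': π[6]=0 (border '')
j=7 s[j]='d': π[7]=0 (border '')
j=8 s[j]='a': π[8]=0 (border '')
j=9 s[j]='b': π[9]=1 (border 'b')
j=10 s[j]='e': k: 1→0; π[10]=0 (border '')
j=11 s[j]='d': π[11]=0 (border '')
j=12 s[j]='d': π[12]=0 (border '')
j=13 s[j]='c': π[13]=0 (border '')
j=14 s[j]='c': π[14]=0 (border '')
j=15 s[j]='c': π[15]=0 (border '')
j=16 s[j]='c': π[16]=0 (border '')
j=17 s[j]='c': π[17]=0 (border '')
j=18 s[j]='e': π[18]=0 (border '')
j=19 s[j]='a': π[19]=0 (border '')
j=20 s[j]='b': π[20]=1 (border 'b')
j=21 s[j]='c': π[21]=2 (border 'bc')
j=22 s[j]='b': k: 2→0; π[22]=1 (border 'b')
j=23 s[j]='e': k: 1→0; π[23]=0 (border '')
j=24 s[j]='c': π[24]=0 (border '')
j=25 s[j]='b': π[25]=1 (border 'b')
j=26 s[j]='b': k: 1→0; π[26]=1 (border 'b')
j=27 s[j]='b': k: 1→0; π[27]=1 (border 'b')
j=28 s[j]='a': k: 1→0; π[28]=0 (border '')
j=29 s[j]='c': π[29]=0 (border '')
j=30 s[j]='c': π[30]=0 (border '')
j=31 s[j]='d': π[31]=0 (border '')
j=32 s[j]='e': π[32]=0 (border '')
j=33 s[j]='a': π[33]=0 (border '')
j=34 s[j]='d': π[34]=0 (border '')
j=35 s[j]='e': π[35]=0 (border '')
j=36 s[j]='a': π[36]=0 (border '')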